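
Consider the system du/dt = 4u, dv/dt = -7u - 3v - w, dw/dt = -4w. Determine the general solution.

Coefficient matrix A = [[4, 0, 0], [-7, -3, -1], [0, 0, -4]].
det(A - λI) = 0 gives eigenvalues λ = 4, -3, -4.
For λ=4: eigenvector (1,-1,0).
For λ=-3: eigenvector (0,1,0).
For λ=-4: eigenvector (0,1,1).
General solution: C_1e^(4t)(1,-1,0) + C_2e^(-3t)(0,1,0) + C_3e^(-4t)(0,1,1).

u(t) = C_1e^(4t), v(t) = -C_1e^(4t) + C_2e^(-3t) + C_3e^(-4t), w(t) = C_3e^(-4t)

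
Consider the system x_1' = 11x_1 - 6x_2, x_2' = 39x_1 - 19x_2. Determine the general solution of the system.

Coefficient matrix A = [[11, -6], [39, -19]].
Characteristic polynomial det(A - λI) = λ^2 + 8λ + 25 = 0.
Eigenvalues λ = -4 ± 3i (complex conjugate pair).
For λ=-4+3i: an eigenvector is (-1,-3) - i(1,2) = (-1 - i, -3 - 2i).
A real fundamental pair from Re and Im of e^((-4+3i)t)v: X_1 = e^(-4t)(cos(3t)·(-1,-3) + sin(3t)·(1,2)), X_2 = e^(-4t)(sin(3t)·(-1,-3) - cos(3t)·(1,2)).
General solution: c_1X_1 + c_2X_2.

x_1(t) = c_1e^(-4t)sin(3t) - c_1e^(-4t)cos(3t) - c_2e^(-4t)sin(3t) - c_2e^(-4t)cos(3t), x_2(t) = 2c_1e^(-4t)sin(3t) - 3c_1e^(-4t)cos(3t) - 3c_2e^(-4t)sin(3t) - 2c_2e^(-4t)cos(3t)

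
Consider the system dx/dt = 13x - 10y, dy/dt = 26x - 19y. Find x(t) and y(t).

x(t) = C_1e^(-3t)sin(2t) + 2C_1e^(-3t)cos(2t) + 2C_2e^(-3t)sin(2t) - C_2e^(-3t)cos(2t), y(t) = 2C_1e^(-3t)sin(2t) + 3C_1e^(-3t)cos(2t) + 3C_2e^(-3t)sin(2t) - 2C_2e^(-3t)cos(2t)

Coefficient matrix A = [[13, -10], [26, -19]].
Characteristic polynomial det(A - λI) = λ^2 + 6λ + 13 = 0.
Eigenvalues λ = -3 ± 2i (complex conjugate pair).
For λ=-3+2i: an eigenvector is (2,3) - i(1,2) = (2 - i, 3 - 2i).
A real fundamental pair from Re and Im of e^((-3+2i)t)v: X_1 = e^(-3t)(cos(2t)·(2,3) + sin(2t)·(1,2)), X_2 = e^(-3t)(sin(2t)·(2,3) - cos(2t)·(1,2)).
General solution: C_1X_1 + C_2X_2.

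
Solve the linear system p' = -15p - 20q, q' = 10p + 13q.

p(t) = C_1e^(-t)sin(2t) - 3C_1e^(-t)cos(2t) - 3C_2e^(-t)sin(2t) - C_2e^(-t)cos(2t), q(t) = -C_1e^(-t)sin(2t) + 2C_1e^(-t)cos(2t) + 2C_2e^(-t)sin(2t) + C_2e^(-t)cos(2t)

Coefficient matrix A = [[-15, -20], [10, 13]].
Characteristic polynomial det(A - λI) = λ^2 + 2λ + 5 = 0.
Eigenvalues λ = -1 ± 2i (complex conjugate pair).
For λ=-1+2i: an eigenvector is (-3,2) - i(1,-1) = (-3 - i, 2 + i).
A real fundamental pair from Re and Im of e^((-1+2i)t)v: X_1 = e^(-t)(cos(2t)·(-3,2) + sin(2t)·(1,-1)), X_2 = e^(-t)(sin(2t)·(-3,2) - cos(2t)·(1,-1)).
General solution: C_1X_1 + C_2X_2.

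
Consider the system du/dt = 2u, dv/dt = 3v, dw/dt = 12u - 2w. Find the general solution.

u(t) = C_1e^(2t), v(t) = C_3e^(3t), w(t) = 3C_1e^(2t) + C_2e^(-2t)

Coefficient matrix A = [[2, 0, 0], [0, 3, 0], [12, 0, -2]].
det(A - λI) = 0 gives eigenvalues λ = 2, -2, 3.
For λ=2: eigenvector (1,0,3).
For λ=-2: eigenvector (0,0,1).
For λ=3: eigenvector (0,1,0).
General solution: C_1e^(2t)(1,0,3) + C_2e^(-2t)(0,0,1) + C_3e^(3t)(0,1,0).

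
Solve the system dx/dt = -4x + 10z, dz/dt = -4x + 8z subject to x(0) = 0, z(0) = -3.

Coefficient matrix A = [[-4, 10], [-4, 8]].
Characteristic polynomial det(A - λI) = λ^2 - 4λ + 8 = 0.
Eigenvalues λ = 2 ± 2i (complex conjugate pair).
For λ=2+2i: an eigenvector is (-1,-1) - i(-2,-1) = (-1 + 2i, -1 + i).
A real fundamental pair from Re and Im of e^((2+2i)t)v: X_1 = e^(2t)(cos(2t)·(-1,-1) + sin(2t)·(-2,-1)), X_2 = e^(2t)(sin(2t)·(-1,-1) - cos(2t)·(-2,-1)).
General solution: C_1X_1 + C_2X_2.
Applying x(0)=0, z(0)=-3 gives C_1=6, C_2=3.

x(t) = -15e^(2t)sin(2t), z(t) = -9e^(2t)sin(2t) - 3e^(2t)cos(2t)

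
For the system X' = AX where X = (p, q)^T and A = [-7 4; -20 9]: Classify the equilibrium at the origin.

A = [[-7,4],[-20,9]]; det(A-λI) = λ^2 - 2λ + 17.
λ = 1 ± 4i: positive real part.

unstable spiral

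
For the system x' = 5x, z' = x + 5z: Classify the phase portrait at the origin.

A = [[5,0],[1,5]]; det(A-λI) = λ^2 - 10λ + 25.
repeated λ = 5 with a single eigenvector.

unstable improper node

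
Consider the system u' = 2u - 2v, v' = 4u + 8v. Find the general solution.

u(t) = c_1e^(4t) - c_2e^(6t), v(t) = -c_1e^(4t) + 2c_2e^(6t)

Coefficient matrix A = [[2, -2], [4, 8]].
Characteristic polynomial det(A - λI) = λ^2 - 10λ + 24 = 0.
Eigenvalues λ = 4, 6.
For λ=4: (A-λI) row 1 is [-2, -2], so an eigenvector is (1, -1).
For λ=6: (A-λI) row 1 is [-4, -2], so an eigenvector is (-1, 2).
General solution: c_1e^(4t)(1,-1) + c_2e^(6t)(-1,2).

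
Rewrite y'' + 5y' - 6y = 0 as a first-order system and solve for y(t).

Let x_1 = y, x_2 = y'. Then x_1' = x_2 and x_2' = 6x_1 - 5x_2.
A = [[0,1],[6,-5]]; det(A-λI) = λ^2 + 5λ - 6.
Eigenvalues λ = 1, -6 with eigenvectors (1,1), (1,-6).

y(t) = C_1e^(t) + C_2e^(-6t)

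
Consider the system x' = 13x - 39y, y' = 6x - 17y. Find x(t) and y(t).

x(t) = -2C_1e^(-2t)sin(3t) - 3C_1e^(-2t)cos(3t) - 3C_2e^(-2t)sin(3t) + 2C_2e^(-2t)cos(3t), y(t) = -C_1e^(-2t)sin(3t) - C_1e^(-2t)cos(3t) - C_2e^(-2t)sin(3t) + C_2e^(-2t)cos(3t)

Coefficient matrix A = [[13, -39], [6, -17]].
Characteristic polynomial det(A - λI) = λ^2 + 4λ + 13 = 0.
Eigenvalues λ = -2 ± 3i (complex conjugate pair).
For λ=-2+3i: an eigenvector is (-3,-1) - i(-2,-1) = (-3 + 2i, -1 + i).
A real fundamental pair from Re and Im of e^((-2+3i)t)v: X_1 = e^(-2t)(cos(3t)·(-3,-1) + sin(3t)·(-2,-1)), X_2 = e^(-2t)(sin(3t)·(-3,-1) - cos(3t)·(-2,-1)).
General solution: C_1X_1 + C_2X_2.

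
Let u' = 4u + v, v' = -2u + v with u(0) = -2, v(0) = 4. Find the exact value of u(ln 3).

-18

A = [[4,1],[-2,1]]; eigenvalues λ = 3, 2.
Eigenvectors: (-1,1) for λ=3, (-1,2) for λ=2.
From the initial condition, c_1 = 0, c_2 = 2.
u(ln 3) = (0)(3^3)(-1) + (2)(3^2)(-1) = -18.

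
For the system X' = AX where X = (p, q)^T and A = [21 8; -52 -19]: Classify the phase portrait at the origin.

A = [[21,8],[-52,-19]]; det(A-λI) = λ^2 - 2λ + 17.
λ = 1 ± 4i: positive real part.

unstable spiral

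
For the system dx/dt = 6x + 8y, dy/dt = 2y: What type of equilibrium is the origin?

A = [[6,8],[0,2]]; det(A-λI) = λ^2 - 8λ + 12.
λ = 2, 6: both positive.

unstable node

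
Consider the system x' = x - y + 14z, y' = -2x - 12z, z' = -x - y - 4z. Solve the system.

Coefficient matrix A = [[1, -1, 14], [-2, 0, -12], [-1, -1, -4]].
det(A - λI) = 0 gives eigenvalues λ = -2, 2, -3.
For λ=-2: eigenvector (4,-2,-1).
For λ=2: eigenvector (-1,1,0).
For λ=-3: eigenvector (-3,2,1).
General solution: C_1e^(-2t)(4,-2,-1) + C_2e^(2t)(-1,1,0) + C_3e^(-3t)(-3,2,1).

x(t) = 4C_1e^(-2t) - C_2e^(2t) - 3C_3e^(-3t), y(t) = -2C_1e^(-2t) + C_2e^(2t) + 2C_3e^(-3t), z(t) = -C_1e^(-2t) + C_3e^(-3t)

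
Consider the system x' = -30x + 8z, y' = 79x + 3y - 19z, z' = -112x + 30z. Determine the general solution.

x(t) = -2c_1e^(-2t) + c_3e^(2t), y(t) = 5c_1e^(-2t) + c_2e^(3t) - 3c_3e^(2t), z(t) = -7c_1e^(-2t) + 4c_3e^(2t)

Coefficient matrix A = [[-30, 0, 8], [79, 3, -19], [-112, 0, 30]].
det(A - λI) = 0 gives eigenvalues λ = -2, 3, 2.
For λ=-2: eigenvector (-2,5,-7).
For λ=3: eigenvector (0,1,0).
For λ=2: eigenvector (1,-3,4).
General solution: c_1e^(-2t)(-2,5,-7) + c_2e^(3t)(0,1,0) + c_3e^(2t)(1,-3,4).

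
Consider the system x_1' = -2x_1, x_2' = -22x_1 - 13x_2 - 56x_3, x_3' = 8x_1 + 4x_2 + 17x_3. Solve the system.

x_1(t) = K_2e^(-2t), x_2(t) = -7K_1e^(3t) - 2K_2e^(-2t) - 4K_3e^(t), x_3(t) = 2K_1e^(3t) + K_3e^(t)

Coefficient matrix A = [[-2, 0, 0], [-22, -13, -56], [8, 4, 17]].
det(A - λI) = 0 gives eigenvalues λ = 3, -2, 1.
For λ=3: eigenvector (0,-7,2).
For λ=-2: eigenvector (1,-2,0).
For λ=1: eigenvector (0,-4,1).
General solution: K_1e^(3t)(0,-7,2) + K_2e^(-2t)(1,-2,0) + K_3e^(t)(0,-4,1).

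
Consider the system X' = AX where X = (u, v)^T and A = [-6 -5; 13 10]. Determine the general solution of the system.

Coefficient matrix A = [[-6, -5], [13, 10]].
Characteristic polynomial det(A - λI) = λ^2 - 4λ + 5 = 0.
Eigenvalues λ = 2 ± i (complex conjugate pair).
For λ=2+i: an eigenvector is (-2,3) - i(1,-2) = (-2 - i, 3 + 2i).
A real fundamental pair from Re and Im of e^((2+i)t)v: X_1 = e^(2t)(cos(t)·(-2,3) + sin(t)·(1,-2)), X_2 = e^(2t)(sin(t)·(-2,3) - cos(t)·(1,-2)).
General solution: K_1X_1 + K_2X_2.

u(t) = K_1e^(2t)sin(t) - 2K_1e^(2t)cos(t) - 2K_2e^(2t)sin(t) - K_2e^(2t)cos(t), v(t) = -2K_1e^(2t)sin(t) + 3K_1e^(2t)cos(t) + 3K_2e^(2t)sin(t) + 2K_2e^(2t)cos(t)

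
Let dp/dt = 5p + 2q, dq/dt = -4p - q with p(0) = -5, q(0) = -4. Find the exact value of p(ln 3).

-351

A = [[5,2],[-4,-1]]; eigenvalues λ = 1, 3.
Eigenvectors: (1,-2) for λ=1, (-1,1) for λ=3.
From the initial condition, c_1 = 9, c_2 = 14.
p(ln 3) = (9)(3^1)(1) + (14)(3^3)(-1) = -351.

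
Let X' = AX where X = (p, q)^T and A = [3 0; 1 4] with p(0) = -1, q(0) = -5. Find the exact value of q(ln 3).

A = [[3,0],[1,4]]; eigenvalues λ = 3, 4.
Eigenvectors: (1,-1) for λ=3, (0,1) for λ=4.
From the initial condition, c_1 = -1, c_2 = -6.
q(ln 3) = (-1)(3^3)(-1) + (-6)(3^4)(1) = -459.

-459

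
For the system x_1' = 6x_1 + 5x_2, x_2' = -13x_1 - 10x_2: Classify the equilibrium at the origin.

stable spiral

A = [[6,5],[-13,-10]]; det(A-λI) = λ^2 + 4λ + 5.
λ = -2 ± i: negative real part.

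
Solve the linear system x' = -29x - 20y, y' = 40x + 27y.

Coefficient matrix A = [[-29, -20], [40, 27]].
Characteristic polynomial det(A - λI) = λ^2 + 2λ + 17 = 0.
Eigenvalues λ = -1 ± 4i (complex conjugate pair).
For λ=-1+4i: an eigenvector is (-2,3) - i(-1,1) = (-2 + i, 3 - i).
A real fundamental pair from Re and Im of e^((-1+4i)t)v: X_1 = e^(-t)(cos(4t)·(-2,3) + sin(4t)·(-1,1)), X_2 = e^(-t)(sin(4t)·(-2,3) - cos(4t)·(-1,1)).
General solution: C_1X_1 + C_2X_2.

x(t) = -C_1e^(-t)sin(4t) - 2C_1e^(-t)cos(4t) - 2C_2e^(-t)sin(4t) + C_2e^(-t)cos(4t), y(t) = C_1e^(-t)sin(4t) + 3C_1e^(-t)cos(4t) + 3C_2e^(-t)sin(4t) - C_2e^(-t)cos(4t)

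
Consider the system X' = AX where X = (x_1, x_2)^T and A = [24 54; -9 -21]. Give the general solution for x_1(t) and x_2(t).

Coefficient matrix A = [[24, 54], [-9, -21]].
Characteristic polynomial det(A - λI) = λ^2 - 3λ - 18 = 0.
Eigenvalues λ = -3, 6.
For λ=-3: (A-λI) row 1 is [27, 54], so an eigenvector is (2, -1).
For λ=6: (A-λI) row 1 is [18, 54], so an eigenvector is (-3, 1).
General solution: K_1e^(-3t)(2,-1) + K_2e^(6t)(-3,1).

x_1(t) = 2K_1e^(-3t) - 3K_2e^(6t), x_2(t) = -K_1e^(-3t) + K_2e^(6t)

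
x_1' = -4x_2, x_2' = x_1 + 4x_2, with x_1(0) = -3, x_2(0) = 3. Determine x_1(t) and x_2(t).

x_1(t) = -6te^(2t) - 3e^(2t), x_2(t) = 3te^(2t) + 3e^(2t)

Coefficient matrix A = [[0, -4], [1, 4]].
Characteristic polynomial det(A - λI) = λ^2 - 4λ + 4 = 0.
Single eigenvalue λ = 2 with algebraic multiplicity 2.
Eigenvector v = (-2,1); generalized eigenvector w with (A-λI)w=v is (-1,1).
General solution: e^(2t)[C_1·v + C_2·(t·v + w)].
Applying x_1(0)=-3, x_2(0)=3 gives C_1=0, C_2=3.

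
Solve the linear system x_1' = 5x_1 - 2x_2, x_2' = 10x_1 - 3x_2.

Coefficient matrix A = [[5, -2], [10, -3]].
Characteristic polynomial det(A - λI) = λ^2 - 2λ + 5 = 0.
Eigenvalues λ = 1 ± 2i (complex conjugate pair).
For λ=1+2i: an eigenvector is (0,1) - i(-1,-2) = (0 + i, 1 + 2i).
A real fundamental pair from Re and Im of e^((1+2i)t)v: X_1 = e^(t)(cos(2t)·(0,1) + sin(2t)·(-1,-2)), X_2 = e^(t)(sin(2t)·(0,1) - cos(2t)·(-1,-2)).
General solution: C_1X_1 + C_2X_2.

x_1(t) = -C_1e^(t)sin(2t) + C_2e^(t)cos(2t), x_2(t) = -2C_1e^(t)sin(2t) + C_1e^(t)cos(2t) + C_2e^(t)sin(2t) + 2C_2e^(t)cos(2t)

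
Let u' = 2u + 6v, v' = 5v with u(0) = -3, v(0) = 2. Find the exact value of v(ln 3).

486

A = [[2,6],[0,5]]; eigenvalues λ = 2, 5.
Eigenvectors: (-1,0) for λ=2, (-2,-1) for λ=5.
From the initial condition, c_1 = 7, c_2 = -2.
v(ln 3) = (7)(3^2)(0) + (-2)(3^5)(-1) = 486.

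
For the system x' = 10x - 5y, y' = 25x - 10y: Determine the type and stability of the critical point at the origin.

center

A = [[10,-5],[25,-10]]; det(A-λI) = λ^2 + 25.
λ = 0 ± 5i: zero real part.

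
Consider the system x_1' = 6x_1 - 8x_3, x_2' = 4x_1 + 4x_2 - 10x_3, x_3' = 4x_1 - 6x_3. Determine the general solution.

Coefficient matrix A = [[6, 0, -8], [4, 4, -10], [4, 0, -6]].
det(A - λI) = 0 gives eigenvalues λ = 2, 4, -2.
For λ=2: eigenvector (2,1,1).
For λ=4: eigenvector (0,1,0).
For λ=-2: eigenvector (1,1,1).
General solution: K_1e^(2t)(2,1,1) + K_2e^(4t)(0,1,0) + K_3e^(-2t)(1,1,1).

x_1(t) = 2K_1e^(2t) + K_3e^(-2t), x_2(t) = K_1e^(2t) + K_2e^(4t) + K_3e^(-2t), x_3(t) = K_1e^(2t) + K_3e^(-2t)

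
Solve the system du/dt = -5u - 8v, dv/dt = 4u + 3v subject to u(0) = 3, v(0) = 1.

u(t) = -5e^(-t)sin(4t) + 3e^(-t)cos(4t), v(t) = 4e^(-t)sin(4t) + e^(-t)cos(4t)

Coefficient matrix A = [[-5, -8], [4, 3]].
Characteristic polynomial det(A - λI) = λ^2 + 2λ + 17 = 0.
Eigenvalues λ = -1 ± 4i (complex conjugate pair).
For λ=-1+4i: an eigenvector is (-1,1) - i(-1,0) = (-1 + i, 1).
A real fundamental pair from Re and Im of e^((-1+4i)t)v: X_1 = e^(-t)(cos(4t)·(-1,1) + sin(4t)·(-1,0)), X_2 = e^(-t)(sin(4t)·(-1,1) - cos(4t)·(-1,0)).
General solution: C_1X_1 + C_2X_2.
Applying u(0)=3, v(0)=1 gives C_1=1, C_2=4.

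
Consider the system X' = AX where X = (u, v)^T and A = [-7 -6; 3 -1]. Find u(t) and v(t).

u(t) = K_1e^(-4t)sin(3t) - K_1e^(-4t)cos(3t) - K_2e^(-4t)sin(3t) - K_2e^(-4t)cos(3t), v(t) = -K_1e^(-4t)sin(3t) + K_2e^(-4t)cos(3t)

Coefficient matrix A = [[-7, -6], [3, -1]].
Characteristic polynomial det(A - λI) = λ^2 + 8λ + 25 = 0.
Eigenvalues λ = -4 ± 3i (complex conjugate pair).
For λ=-4+3i: an eigenvector is (-1,0) - i(1,-1) = (-1 - i, 0 + i).
A real fundamental pair from Re and Im of e^((-4+3i)t)v: X_1 = e^(-4t)(cos(3t)·(-1,0) + sin(3t)·(1,-1)), X_2 = e^(-4t)(sin(3t)·(-1,0) - cos(3t)·(1,-1)).
General solution: K_1X_1 + K_2X_2.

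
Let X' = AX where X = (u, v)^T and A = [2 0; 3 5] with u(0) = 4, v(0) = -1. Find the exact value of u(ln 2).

A = [[2,0],[3,5]]; eigenvalues λ = 5, 2.
Eigenvectors: (0,1) for λ=5, (1,-1) for λ=2.
From the initial condition, c_1 = 3, c_2 = 4.
u(ln 2) = (3)(2^5)(0) + (4)(2^2)(1) = 16.

16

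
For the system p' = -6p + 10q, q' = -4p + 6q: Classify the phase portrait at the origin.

center

A = [[-6,10],[-4,6]]; det(A-λI) = λ^2 + 4.
λ = 0 ± 2i: zero real part.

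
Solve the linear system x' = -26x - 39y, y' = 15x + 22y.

Coefficient matrix A = [[-26, -39], [15, 22]].
Characteristic polynomial det(A - λI) = λ^2 + 4λ + 13 = 0.
Eigenvalues λ = -2 ± 3i (complex conjugate pair).
For λ=-2+3i: an eigenvector is (2,-1) - i(-3,2) = (2 + 3i, -1 - 2i).
A real fundamental pair from Re and Im of e^((-2+3i)t)v: X_1 = e^(-2t)(cos(3t)·(2,-1) + sin(3t)·(-3,2)), X_2 = e^(-2t)(sin(3t)·(2,-1) - cos(3t)·(-3,2)).
General solution: c_1X_1 + c_2X_2.

x(t) = -3c_1e^(-2t)sin(3t) + 2c_1e^(-2t)cos(3t) + 2c_2e^(-2t)sin(3t) + 3c_2e^(-2t)cos(3t), y(t) = 2c_1e^(-2t)sin(3t) - c_1e^(-2t)cos(3t) - c_2e^(-2t)sin(3t) - 2c_2e^(-2t)cos(3t)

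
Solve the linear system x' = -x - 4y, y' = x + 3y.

x(t) = -2K_1e^(t) - 2K_2te^(t) + K_2e^(t), y(t) = K_1e^(t) + K_2te^(t)

Coefficient matrix A = [[-1, -4], [1, 3]].
Characteristic polynomial det(A - λI) = λ^2 - 2λ + 1 = 0.
Single eigenvalue λ = 1 with algebraic multiplicity 2.
Eigenvector v = (-2,1); generalized eigenvector w with (A-λI)w=v is (1,0).
General solution: e^(t)[K_1·v + K_2·(t·v + w)].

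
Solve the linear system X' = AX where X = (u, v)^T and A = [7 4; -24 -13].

Coefficient matrix A = [[7, 4], [-24, -13]].
Characteristic polynomial det(A - λI) = λ^2 + 6λ + 5 = 0.
Eigenvalues λ = -5, -1.
For λ=-5: (A-λI) row 1 is [12, 4], so an eigenvector is (-1, 3).
For λ=-1: (A-λI) row 1 is [8, 4], so an eigenvector is (1, -2).
General solution: c_1e^(-5t)(-1,3) + c_2e^(-t)(1,-2).

u(t) = -c_1e^(-5t) + c_2e^(-t), v(t) = 3c_1e^(-5t) - 2c_2e^(-t)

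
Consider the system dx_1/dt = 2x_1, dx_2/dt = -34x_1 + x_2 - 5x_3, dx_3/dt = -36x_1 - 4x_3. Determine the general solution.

Coefficient matrix A = [[2, 0, 0], [-34, 1, -5], [-36, 0, -4]].
det(A - λI) = 0 gives eigenvalues λ = 1, -4, 2.
For λ=1: eigenvector (0,-1,0).
For λ=-4: eigenvector (0,1,1).
For λ=2: eigenvector (1,-4,-6).
General solution: C_1e^(t)(0,-1,0) + C_2e^(-4t)(0,1,1) + C_3e^(2t)(1,-4,-6).

x_1(t) = C_3e^(2t), x_2(t) = -C_1e^(t) + C_2e^(-4t) - 4C_3e^(2t), x_3(t) = C_2e^(-4t) - 6C_3e^(2t)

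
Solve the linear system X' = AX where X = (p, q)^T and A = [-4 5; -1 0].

Coefficient matrix A = [[-4, 5], [-1, 0]].
Characteristic polynomial det(A - λI) = λ^2 + 4λ + 5 = 0.
Eigenvalues λ = -2 ± i (complex conjugate pair).
For λ=-2+i: an eigenvector is (2,1) - i(1,0) = (2 - i, 1).
A real fundamental pair from Re and Im of e^((-2+i)t)v: X_1 = e^(-2t)(cos(t)·(2,1) + sin(t)·(1,0)), X_2 = e^(-2t)(sin(t)·(2,1) - cos(t)·(1,0)).
General solution: K_1X_1 + K_2X_2.

p(t) = K_1e^(-2t)sin(t) + 2K_1e^(-2t)cos(t) + 2K_2e^(-2t)sin(t) - K_2e^(-2t)cos(t), q(t) = K_1e^(-2t)cos(t) + K_2e^(-2t)sin(t)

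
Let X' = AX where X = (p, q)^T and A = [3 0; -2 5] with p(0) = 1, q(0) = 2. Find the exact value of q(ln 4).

A = [[3,0],[-2,5]]; eigenvalues λ = 5, 3.
Eigenvectors: (0,-1) for λ=5, (1,1) for λ=3.
From the initial condition, c_1 = -1, c_2 = 1.
q(ln 4) = (-1)(4^5)(-1) + (1)(4^3)(1) = 1088.

1088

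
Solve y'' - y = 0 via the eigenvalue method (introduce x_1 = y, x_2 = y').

Let x_1 = y, x_2 = y'. Then x_1' = x_2 and x_2' = x_1.
A = [[0,1],[1,0]]; det(A-λI) = λ^2 - 1.
Eigenvalues λ = 1, -1 with eigenvectors (1,1), (1,-1).

y(t) = c_1e^(t) + c_2e^(-t)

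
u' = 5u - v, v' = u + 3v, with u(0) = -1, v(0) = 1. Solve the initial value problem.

u(t) = -2te^(4t) - e^(4t), v(t) = -2te^(4t) + e^(4t)

Coefficient matrix A = [[5, -1], [1, 3]].
Characteristic polynomial det(A - λI) = λ^2 - 8λ + 16 = 0.
Single eigenvalue λ = 4 with algebraic multiplicity 2.
Eigenvector v = (-1,-1); generalized eigenvector w with (A-λI)w=v is (2,3).
General solution: e^(4t)[K_1·v + K_2·(t·v + w)].
Applying u(0)=-1, v(0)=1 gives K_1=5, K_2=2.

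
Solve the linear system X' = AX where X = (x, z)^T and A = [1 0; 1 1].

x(t) = -c_2e^(t), z(t) = -c_1e^(t) - c_2te^(t) + 3c_2e^(t)

Coefficient matrix A = [[1, 0], [1, 1]].
Characteristic polynomial det(A - λI) = λ^2 - 2λ + 1 = 0.
Single eigenvalue λ = 1 with algebraic multiplicity 2.
Eigenvector v = (0,-1); generalized eigenvector w with (A-λI)w=v is (-1,3).
General solution: e^(t)[c_1·v + c_2·(t·v + w)].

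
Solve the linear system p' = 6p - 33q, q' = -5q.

p(t) = c_1e^(6t) + 3c_2e^(-5t), q(t) = c_2e^(-5t)

Coefficient matrix A = [[6, -33], [0, -5]].
Characteristic polynomial det(A - λI) = λ^2 - λ - 30 = 0.
Eigenvalues λ = 6, -5.
For λ=6: (A-λI) row 1 is [0, -33], so an eigenvector is (1, 0).
For λ=-5: (A-λI) row 1 is [11, -33], so an eigenvector is (3, 1).
General solution: c_1e^(6t)(1,0) + c_2e^(-5t)(3,1).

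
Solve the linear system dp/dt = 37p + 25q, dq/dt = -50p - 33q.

Coefficient matrix A = [[37, 25], [-50, -33]].
Characteristic polynomial det(A - λI) = λ^2 - 4λ + 29 = 0.
Eigenvalues λ = 2 ± 5i (complex conjugate pair).
For λ=2+5i: an eigenvector is (-2,3) - i(1,-1) = (-2 - i, 3 + i).
A real fundamental pair from Re and Im of e^((2+5i)t)v: X_1 = e^(2t)(cos(5t)·(-2,3) + sin(5t)·(1,-1)), X_2 = e^(2t)(sin(5t)·(-2,3) - cos(5t)·(1,-1)).
General solution: C_1X_1 + C_2X_2.

p(t) = C_1e^(2t)sin(5t) - 2C_1e^(2t)cos(5t) - 2C_2e^(2t)sin(5t) - C_2e^(2t)cos(5t), q(t) = -C_1e^(2t)sin(5t) + 3C_1e^(2t)cos(5t) + 3C_2e^(2t)sin(5t) + C_2e^(2t)cos(5t)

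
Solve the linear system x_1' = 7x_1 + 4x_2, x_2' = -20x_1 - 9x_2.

Coefficient matrix A = [[7, 4], [-20, -9]].
Characteristic polynomial det(A - λI) = λ^2 + 2λ + 17 = 0.
Eigenvalues λ = -1 ± 4i (complex conjugate pair).
For λ=-1+4i: an eigenvector is (-1,2) - i(0,1) = (-1, 2 - i).
A real fundamental pair from Re and Im of e^((-1+4i)t)v: X_1 = e^(-t)(cos(4t)·(-1,2) + sin(4t)·(0,1)), X_2 = e^(-t)(sin(4t)·(-1,2) - cos(4t)·(0,1)).
General solution: K_1X_1 + K_2X_2.

x_1(t) = -K_1e^(-t)cos(4t) - K_2e^(-t)sin(4t), x_2(t) = K_1e^(-t)sin(4t) + 2K_1e^(-t)cos(4t) + 2K_2e^(-t)sin(4t) - K_2e^(-t)cos(4t)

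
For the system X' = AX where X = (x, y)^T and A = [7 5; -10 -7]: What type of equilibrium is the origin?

center

A = [[7,5],[-10,-7]]; det(A-λI) = λ^2 + 1.
λ = 0 ± i: zero real part.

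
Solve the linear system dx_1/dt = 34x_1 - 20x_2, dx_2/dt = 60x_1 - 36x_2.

Coefficient matrix A = [[34, -20], [60, -36]].
Characteristic polynomial det(A - λI) = λ^2 + 2λ - 24 = 0.
Eigenvalues λ = 4, -6.
For λ=4: (A-λI) row 1 is [30, -20], so an eigenvector is (2, 3).
For λ=-6: (A-λI) row 1 is [40, -20], so an eigenvector is (-1, -2).
General solution: K_1e^(4t)(2,3) + K_2e^(-6t)(-1,-2).

x_1(t) = 2K_1e^(4t) - K_2e^(-6t), x_2(t) = 3K_1e^(4t) - 2K_2e^(-6t)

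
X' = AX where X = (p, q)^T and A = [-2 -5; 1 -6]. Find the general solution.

p(t) = K_1e^(-4t)sin(t) - 2K_1e^(-4t)cos(t) - 2K_2e^(-4t)sin(t) - K_2e^(-4t)cos(t), q(t) = -K_1e^(-4t)cos(t) - K_2e^(-4t)sin(t)

Coefficient matrix A = [[-2, -5], [1, -6]].
Characteristic polynomial det(A - λI) = λ^2 + 8λ + 17 = 0.
Eigenvalues λ = -4 ± i (complex conjugate pair).
For λ=-4+i: an eigenvector is (-2,-1) - i(1,0) = (-2 - i, -1).
A real fundamental pair from Re and Im of e^((-4+i)t)v: X_1 = e^(-4t)(cos(t)·(-2,-1) + sin(t)·(1,0)), X_2 = e^(-4t)(sin(t)·(-2,-1) - cos(t)·(1,0)).
General solution: K_1X_1 + K_2X_2.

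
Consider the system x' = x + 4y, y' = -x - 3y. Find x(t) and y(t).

Coefficient matrix A = [[1, 4], [-1, -3]].
Characteristic polynomial det(A - λI) = λ^2 + 2λ + 1 = 0.
Single eigenvalue λ = -1 with algebraic multiplicity 2.
Eigenvector v = (2,-1); generalized eigenvector w with (A-λI)w=v is (1,0).
General solution: e^(-t)[C_1·v + C_2·(t·v + w)].

x(t) = 2C_1e^(-t) + 2C_2te^(-t) + C_2e^(-t), y(t) = -C_1e^(-t) - C_2te^(-t)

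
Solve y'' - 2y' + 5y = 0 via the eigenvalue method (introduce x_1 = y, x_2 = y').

y(t) = C_1e^(t)cos(2t) + C_2e^(t)sin(2t)

Let x_1 = y, x_2 = y'. Then x_1' = x_2 and x_2' = -5x_1 + 2x_2.
A = [[0,1],[-5,2]]; det(A-λI) = λ^2 - 2λ + 5.
Eigenvalues λ = 1 ± 2i.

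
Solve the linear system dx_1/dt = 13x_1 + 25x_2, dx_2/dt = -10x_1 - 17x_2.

Coefficient matrix A = [[13, 25], [-10, -17]].
Characteristic polynomial det(A - λI) = λ^2 + 4λ + 29 = 0.
Eigenvalues λ = -2 ± 5i (complex conjugate pair).
For λ=-2+5i: an eigenvector is (-2,1) - i(-1,1) = (-2 + i, 1 - i).
A real fundamental pair from Re and Im of e^((-2+5i)t)v: X_1 = e^(-2t)(cos(5t)·(-2,1) + sin(5t)·(-1,1)), X_2 = e^(-2t)(sin(5t)·(-2,1) - cos(5t)·(-1,1)).
General solution: C_1X_1 + C_2X_2.

x_1(t) = -C_1e^(-2t)sin(5t) - 2C_1e^(-2t)cos(5t) - 2C_2e^(-2t)sin(5t) + C_2e^(-2t)cos(5t), x_2(t) = C_1e^(-2t)sin(5t) + C_1e^(-2t)cos(5t) + C_2e^(-2t)sin(5t) - C_2e^(-2t)cos(5t)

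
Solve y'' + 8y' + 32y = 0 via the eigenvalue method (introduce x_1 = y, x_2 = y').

Let x_1 = y, x_2 = y'. Then x_1' = x_2 and x_2' = -32x_1 - 8x_2.
A = [[0,1],[-32,-8]]; det(A-λI) = λ^2 + 8λ + 32.
Eigenvalues λ = -4 ± 4i.

y(t) = c_1e^(-4t)cos(4t) + c_2e^(-4t)sin(4t)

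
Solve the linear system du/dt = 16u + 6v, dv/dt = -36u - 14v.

Coefficient matrix A = [[16, 6], [-36, -14]].
Characteristic polynomial det(A - λI) = λ^2 - 2λ - 8 = 0.
Eigenvalues λ = 4, -2.
For λ=4: (A-λI) row 1 is [12, 6], so an eigenvector is (-1, 2).
For λ=-2: (A-λI) row 1 is [18, 6], so an eigenvector is (-1, 3).
General solution: c_1e^(4t)(-1,2) + c_2e^(-2t)(-1,3).

u(t) = -c_1e^(4t) - c_2e^(-2t), v(t) = 2c_1e^(4t) + 3c_2e^(-2t)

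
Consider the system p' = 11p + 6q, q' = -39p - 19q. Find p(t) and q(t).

Coefficient matrix A = [[11, 6], [-39, -19]].
Characteristic polynomial det(A - λI) = λ^2 + 8λ + 25 = 0.
Eigenvalues λ = -4 ± 3i (complex conjugate pair).
For λ=-4+3i: an eigenvector is (1,-2) - i(1,-3) = (1 - i, -2 + 3i).
A real fundamental pair from Re and Im of e^((-4+3i)t)v: X_1 = e^(-4t)(cos(3t)·(1,-2) + sin(3t)·(1,-3)), X_2 = e^(-4t)(sin(3t)·(1,-2) - cos(3t)·(1,-3)).
General solution: C_1X_1 + C_2X_2.

p(t) = C_1e^(-4t)sin(3t) + C_1e^(-4t)cos(3t) + C_2e^(-4t)sin(3t) - C_2e^(-4t)cos(3t), q(t) = -3C_1e^(-4t)sin(3t) - 2C_1e^(-4t)cos(3t) - 2C_2e^(-4t)sin(3t) + 3C_2e^(-4t)cos(3t)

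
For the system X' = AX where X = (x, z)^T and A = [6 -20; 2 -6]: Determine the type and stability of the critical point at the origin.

A = [[6,-20],[2,-6]]; det(A-λI) = λ^2 + 4.
λ = 0 ± 2i: zero real part.

center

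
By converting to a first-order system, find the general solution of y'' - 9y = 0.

Let x_1 = y, x_2 = y'. Then x_1' = x_2 and x_2' = 9x_1.
A = [[0,1],[9,0]]; det(A-λI) = λ^2 - 9.
Eigenvalues λ = -3, 3 with eigenvectors (1,-3), (1,3).

y(t) = C_1e^(-3t) + C_2e^(3t)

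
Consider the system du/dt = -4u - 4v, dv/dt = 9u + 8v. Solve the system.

Coefficient matrix A = [[-4, -4], [9, 8]].
Characteristic polynomial det(A - λI) = λ^2 - 4λ + 4 = 0.
Single eigenvalue λ = 2 with algebraic multiplicity 2.
Eigenvector v = (-2,3); generalized eigenvector w with (A-λI)w=v is (-1,2).
General solution: e^(2t)[c_1·v + c_2·(t·v + w)].

u(t) = -2c_1e^(2t) - 2c_2te^(2t) - c_2e^(2t), v(t) = 3c_1e^(2t) + 3c_2te^(2t) + 2c_2e^(2t)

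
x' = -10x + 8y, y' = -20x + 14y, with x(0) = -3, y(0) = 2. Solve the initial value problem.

x(t) = 13e^(2t)sin(4t) - 3e^(2t)cos(4t), y(t) = 21e^(2t)sin(4t) + 2e^(2t)cos(4t)

Coefficient matrix A = [[-10, 8], [-20, 14]].
Characteristic polynomial det(A - λI) = λ^2 - 4λ + 20 = 0.
Eigenvalues λ = 2 ± 4i (complex conjugate pair).
For λ=2+4i: an eigenvector is (-1,-2) - i(-1,-1) = (-1 + i, -2 + i).
A real fundamental pair from Re and Im of e^((2+4i)t)v: X_1 = e^(2t)(cos(4t)·(-1,-2) + sin(4t)·(-1,-1)), X_2 = e^(2t)(sin(4t)·(-1,-2) - cos(4t)·(-1,-1)).
General solution: K_1X_1 + K_2X_2.
Applying x(0)=-3, y(0)=2 gives K_1=-5, K_2=-8.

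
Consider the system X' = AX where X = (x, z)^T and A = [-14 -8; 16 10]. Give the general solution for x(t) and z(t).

Coefficient matrix A = [[-14, -8], [16, 10]].
Characteristic polynomial det(A - λI) = λ^2 + 4λ - 12 = 0.
Eigenvalues λ = -6, 2.
For λ=-6: (A-λI) row 1 is [-8, -8], so an eigenvector is (-1, 1).
For λ=2: (A-λI) row 1 is [-16, -8], so an eigenvector is (1, -2).
General solution: C_1e^(-6t)(-1,1) + C_2e^(2t)(1,-2).

x(t) = -C_1e^(-6t) + C_2e^(2t), z(t) = C_1e^(-6t) - 2C_2e^(2t)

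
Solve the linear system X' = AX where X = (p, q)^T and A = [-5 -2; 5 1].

p(t) = -C_1e^(-2t)sin(t) + C_1e^(-2t)cos(t) + C_2e^(-2t)sin(t) + C_2e^(-2t)cos(t), q(t) = 2C_1e^(-2t)sin(t) - C_1e^(-2t)cos(t) - C_2e^(-2t)sin(t) - 2C_2e^(-2t)cos(t)

Coefficient matrix A = [[-5, -2], [5, 1]].
Characteristic polynomial det(A - λI) = λ^2 + 4λ + 5 = 0.
Eigenvalues λ = -2 ± i (complex conjugate pair).
For λ=-2+i: an eigenvector is (1,-1) - i(-1,2) = (1 + i, -1 - 2i).
A real fundamental pair from Re and Im of e^((-2+i)t)v: X_1 = e^(-2t)(cos(t)·(1,-1) + sin(t)·(-1,2)), X_2 = e^(-2t)(sin(t)·(1,-1) - cos(t)·(-1,2)).
General solution: C_1X_1 + C_2X_2.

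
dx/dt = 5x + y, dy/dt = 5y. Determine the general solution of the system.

Coefficient matrix A = [[5, 1], [0, 5]].
Characteristic polynomial det(A - λI) = λ^2 - 10λ + 25 = 0.
Single eigenvalue λ = 5 with algebraic multiplicity 2.
Eigenvector v = (1,0); generalized eigenvector w with (A-λI)w=v is (3,1).
General solution: e^(5t)[c_1·v + c_2·(t·v + w)].

x(t) = c_1e^(5t) + c_2te^(5t) + 3c_2e^(5t), y(t) = c_2e^(5t)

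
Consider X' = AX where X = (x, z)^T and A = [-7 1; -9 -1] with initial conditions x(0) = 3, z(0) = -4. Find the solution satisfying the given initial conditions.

x(t) = -13te^(-4t) + 3e^(-4t), z(t) = -39te^(-4t) - 4e^(-4t)

Coefficient matrix A = [[-7, 1], [-9, -1]].
Characteristic polynomial det(A - λI) = λ^2 + 8λ + 16 = 0.
Single eigenvalue λ = -4 with algebraic multiplicity 2.
Eigenvector v = (-1,-3); generalized eigenvector w with (A-λI)w=v is (1,2).
General solution: e^(-4t)[C_1·v + C_2·(t·v + w)].
Applying x(0)=3, z(0)=-4 gives C_1=10, C_2=13.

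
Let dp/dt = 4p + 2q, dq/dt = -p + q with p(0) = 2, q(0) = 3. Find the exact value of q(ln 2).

-8

A = [[4,2],[-1,1]]; eigenvalues λ = 3, 2.
Eigenvectors: (2,-1) for λ=3, (-1,1) for λ=2.
From the initial condition, c_1 = 5, c_2 = 8.
q(ln 2) = (5)(2^3)(-1) + (8)(2^2)(1) = -8.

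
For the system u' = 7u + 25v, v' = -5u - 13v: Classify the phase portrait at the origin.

stable spiral

A = [[7,25],[-5,-13]]; det(A-λI) = λ^2 + 6λ + 34.
λ = -3 ± 5i: negative real part.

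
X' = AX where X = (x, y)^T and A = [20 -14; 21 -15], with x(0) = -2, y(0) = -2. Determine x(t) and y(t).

x(t) = -2e^(6t), y(t) = -2e^(6t)

Coefficient matrix A = [[20, -14], [21, -15]].
Characteristic polynomial det(A - λI) = λ^2 - 5λ - 6 = 0.
Eigenvalues λ = -1, 6.
For λ=-1: (A-λI) row 1 is [21, -14], so an eigenvector is (-2, -3).
For λ=6: (A-λI) row 1 is [14, -14], so an eigenvector is (1, 1).
General solution: C_1e^(-t)(-2,-3) + C_2e^(6t)(1,1).
Applying x(0)=-2, y(0)=-2 gives C_1=0, C_2=-2.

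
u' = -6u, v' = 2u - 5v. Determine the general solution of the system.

Coefficient matrix A = [[-6, 0], [2, -5]].
Characteristic polynomial det(A - λI) = λ^2 + 11λ + 30 = 0.
Eigenvalues λ = -6, -5.
For λ=-6: (A-λI) row 2 is [2, 1], so an eigenvector is (1, -2).
For λ=-5: (A-λI) row 1 is [-1, 0], so an eigenvector is (0, -1).
General solution: K_1e^(-6t)(1,-2) + K_2e^(-5t)(0,-1).

u(t) = K_1e^(-6t), v(t) = -2K_1e^(-6t) - K_2e^(-5t)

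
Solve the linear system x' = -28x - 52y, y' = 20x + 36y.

Coefficient matrix A = [[-28, -52], [20, 36]].
Characteristic polynomial det(A - λI) = λ^2 - 8λ + 32 = 0.
Eigenvalues λ = 4 ± 4i (complex conjugate pair).
For λ=4+4i: an eigenvector is (-3,2) - i(-2,1) = (-3 + 2i, 2 - i).
A real fundamental pair from Re and Im of e^((4+4i)t)v: X_1 = e^(4t)(cos(4t)·(-3,2) + sin(4t)·(-2,1)), X_2 = e^(4t)(sin(4t)·(-3,2) - cos(4t)·(-2,1)).
General solution: C_1X_1 + C_2X_2.

x(t) = -2C_1e^(4t)sin(4t) - 3C_1e^(4t)cos(4t) - 3C_2e^(4t)sin(4t) + 2C_2e^(4t)cos(4t), y(t) = C_1e^(4t)sin(4t) + 2C_1e^(4t)cos(4t) + 2C_2e^(4t)sin(4t) - C_2e^(4t)cos(4t)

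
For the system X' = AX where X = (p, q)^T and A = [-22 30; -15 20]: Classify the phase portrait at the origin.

A = [[-22,30],[-15,20]]; det(A-λI) = λ^2 + 2λ + 10.
λ = -1 ± 3i: negative real part.

stable spiral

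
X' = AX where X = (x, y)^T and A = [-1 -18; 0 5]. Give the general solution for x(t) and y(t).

x(t) = C_1e^(-t) + 3C_2e^(5t), y(t) = -C_2e^(5t)

Coefficient matrix A = [[-1, -18], [0, 5]].
Characteristic polynomial det(A - λI) = λ^2 - 4λ - 5 = 0.
Eigenvalues λ = -1, 5.
For λ=-1: (A-λI) row 1 is [0, -18], so an eigenvector is (1, 0).
For λ=5: (A-λI) row 1 is [-6, -18], so an eigenvector is (3, -1).
General solution: C_1e^(-t)(1,0) + C_2e^(5t)(3,-1).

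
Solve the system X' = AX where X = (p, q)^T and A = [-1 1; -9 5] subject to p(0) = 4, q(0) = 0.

Coefficient matrix A = [[-1, 1], [-9, 5]].
Characteristic polynomial det(A - λI) = λ^2 - 4λ + 4 = 0.
Single eigenvalue λ = 2 with algebraic multiplicity 2.
Eigenvector v = (-1,-3); generalized eigenvector w with (A-λI)w=v is (0,-1).
General solution: e^(2t)[C_1·v + C_2·(t·v + w)].
Applying p(0)=4, q(0)=0 gives C_1=-4, C_2=12.

p(t) = -12te^(2t) + 4e^(2t), q(t) = -36te^(2t)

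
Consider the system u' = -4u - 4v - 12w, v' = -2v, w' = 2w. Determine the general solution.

u(t) = C_1e^(-4t) - 2C_2e^(-2t) - 2C_3e^(2t), v(t) = C_2e^(-2t), w(t) = C_3e^(2t)

Coefficient matrix A = [[-4, -4, -12], [0, -2, 0], [0, 0, 2]].
det(A - λI) = 0 gives eigenvalues λ = -4, -2, 2.
For λ=-4: eigenvector (1,0,0).
For λ=-2: eigenvector (-2,1,0).
For λ=2: eigenvector (-2,0,1).
General solution: C_1e^(-4t)(1,0,0) + C_2e^(-2t)(-2,1,0) + C_3e^(2t)(-2,0,1).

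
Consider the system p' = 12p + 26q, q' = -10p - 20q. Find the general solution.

p(t) = 3c_1e^(-4t)sin(2t) + 2c_1e^(-4t)cos(2t) + 2c_2e^(-4t)sin(2t) - 3c_2e^(-4t)cos(2t), q(t) = -2c_1e^(-4t)sin(2t) - c_1e^(-4t)cos(2t) - c_2e^(-4t)sin(2t) + 2c_2e^(-4t)cos(2t)

Coefficient matrix A = [[12, 26], [-10, -20]].
Characteristic polynomial det(A - λI) = λ^2 + 8λ + 20 = 0.
Eigenvalues λ = -4 ± 2i (complex conjugate pair).
For λ=-4+2i: an eigenvector is (2,-1) - i(3,-2) = (2 - 3i, -1 + 2i).
A real fundamental pair from Re and Im of e^((-4+2i)t)v: X_1 = e^(-4t)(cos(2t)·(2,-1) + sin(2t)·(3,-2)), X_2 = e^(-4t)(sin(2t)·(2,-1) - cos(2t)·(3,-2)).
General solution: c_1X_1 + c_2X_2.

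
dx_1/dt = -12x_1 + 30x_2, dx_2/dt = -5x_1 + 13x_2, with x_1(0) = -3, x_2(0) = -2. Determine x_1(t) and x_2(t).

Coefficient matrix A = [[-12, 30], [-5, 13]].
Characteristic polynomial det(A - λI) = λ^2 - λ - 6 = 0.
Eigenvalues λ = 3, -2.
For λ=3: (A-λI) row 1 is [-15, 30], so an eigenvector is (2, 1).
For λ=-2: (A-λI) row 1 is [-10, 30], so an eigenvector is (-3, -1).
General solution: C_1e^(3t)(2,1) + C_2e^(-2t)(-3,-1).
Applying x_1(0)=-3, x_2(0)=-2 gives C_1=-3, C_2=-1.

x_1(t) = -6e^(3t) + 3e^(-2t), x_2(t) = -3e^(3t) + e^(-2t)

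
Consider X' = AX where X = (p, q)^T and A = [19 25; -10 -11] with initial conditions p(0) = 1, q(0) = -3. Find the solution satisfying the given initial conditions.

Coefficient matrix A = [[19, 25], [-10, -11]].
Characteristic polynomial det(A - λI) = λ^2 - 8λ + 41 = 0.
Eigenvalues λ = 4 ± 5i (complex conjugate pair).
For λ=4+5i: an eigenvector is (-1,1) - i(2,-1) = (-1 - 2i, 1 + i).
A real fundamental pair from Re and Im of e^((4+5i)t)v: X_1 = e^(4t)(cos(5t)·(-1,1) + sin(5t)·(2,-1)), X_2 = e^(4t)(sin(5t)·(-1,1) - cos(5t)·(2,-1)).
General solution: C_1X_1 + C_2X_2.
Applying p(0)=1, q(0)=-3 gives C_1=-5, C_2=2.

p(t) = -12e^(4t)sin(5t) + e^(4t)cos(5t), q(t) = 7e^(4t)sin(5t) - 3e^(4t)cos(5t)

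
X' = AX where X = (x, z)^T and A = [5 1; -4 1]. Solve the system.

x(t) = -c_1e^(3t) - c_2te^(3t), z(t) = 2c_1e^(3t) + 2c_2te^(3t) - c_2e^(3t)

Coefficient matrix A = [[5, 1], [-4, 1]].
Characteristic polynomial det(A - λI) = λ^2 - 6λ + 9 = 0.
Single eigenvalue λ = 3 with algebraic multiplicity 2.
Eigenvector v = (-1,2); generalized eigenvector w with (A-λI)w=v is (0,-1).
General solution: e^(3t)[c_1·v + c_2·(t·v + w)].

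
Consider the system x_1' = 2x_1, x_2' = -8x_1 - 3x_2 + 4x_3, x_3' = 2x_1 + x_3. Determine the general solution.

x_1(t) = K_3e^(2t), x_2(t) = -K_1e^(t) + K_2e^(-3t), x_3(t) = -K_1e^(t) + 2K_3e^(2t)

Coefficient matrix A = [[2, 0, 0], [-8, -3, 4], [2, 0, 1]].
det(A - λI) = 0 gives eigenvalues λ = 1, -3, 2.
For λ=1: eigenvector (0,-1,-1).
For λ=-3: eigenvector (0,1,0).
For λ=2: eigenvector (1,0,2).
General solution: K_1e^(t)(0,-1,-1) + K_2e^(-3t)(0,1,0) + K_3e^(2t)(1,0,2).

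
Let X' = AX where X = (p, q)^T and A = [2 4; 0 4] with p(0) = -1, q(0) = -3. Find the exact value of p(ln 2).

-76

A = [[2,4],[0,4]]; eigenvalues λ = 4, 2.
Eigenvectors: (2,1) for λ=4, (-1,0) for λ=2.
From the initial condition, c_1 = -3, c_2 = -5.
p(ln 2) = (-3)(2^4)(2) + (-5)(2^2)(-1) = -76.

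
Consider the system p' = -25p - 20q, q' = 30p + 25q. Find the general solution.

Coefficient matrix A = [[-25, -20], [30, 25]].
Characteristic polynomial det(A - λI) = λ^2 - 25 = 0.
Eigenvalues λ = -5, 5.
For λ=-5: (A-λI) row 1 is [-20, -20], so an eigenvector is (-1, 1).
For λ=5: (A-λI) row 1 is [-30, -20], so an eigenvector is (-2, 3).
General solution: K_1e^(-5t)(-1,1) + K_2e^(5t)(-2,3).

p(t) = -K_1e^(-5t) - 2K_2e^(5t), q(t) = K_1e^(-5t) + 3K_2e^(5t)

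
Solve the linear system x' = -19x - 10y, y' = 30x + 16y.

x(t) = K_1e^(t) + 2K_2e^(-4t), y(t) = -2K_1e^(t) - 3K_2e^(-4t)

Coefficient matrix A = [[-19, -10], [30, 16]].
Characteristic polynomial det(A - λI) = λ^2 + 3λ - 4 = 0.
Eigenvalues λ = 1, -4.
For λ=1: (A-λI) row 1 is [-20, -10], so an eigenvector is (1, -2).
For λ=-4: (A-λI) row 1 is [-15, -10], so an eigenvector is (2, -3).
General solution: K_1e^(t)(1,-2) + K_2e^(-4t)(2,-3).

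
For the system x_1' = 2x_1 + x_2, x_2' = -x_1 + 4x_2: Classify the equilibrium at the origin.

A = [[2,1],[-1,4]]; det(A-λI) = λ^2 - 6λ + 9.
repeated λ = 3 with a single eigenvector.

unstable improper node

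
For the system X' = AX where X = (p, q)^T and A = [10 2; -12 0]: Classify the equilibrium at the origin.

unstable node

A = [[10,2],[-12,0]]; det(A-λI) = λ^2 - 10λ + 24.
λ = 4, 6: both positive.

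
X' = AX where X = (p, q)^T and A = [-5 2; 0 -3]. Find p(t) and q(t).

p(t) = C_1e^(-5t) - C_2e^(-3t), q(t) = -C_2e^(-3t)

Coefficient matrix A = [[-5, 2], [0, -3]].
Characteristic polynomial det(A - λI) = λ^2 + 8λ + 15 = 0.
Eigenvalues λ = -5, -3.
For λ=-5: (A-λI) row 1 is [0, 2], so an eigenvector is (1, 0).
For λ=-3: (A-λI) row 1 is [-2, 2], so an eigenvector is (-1, -1).
General solution: C_1e^(-5t)(1,0) + C_2e^(-3t)(-1,-1).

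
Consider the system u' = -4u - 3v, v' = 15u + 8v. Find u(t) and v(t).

Coefficient matrix A = [[-4, -3], [15, 8]].
Characteristic polynomial det(A - λI) = λ^2 - 4λ + 13 = 0.
Eigenvalues λ = 2 ± 3i (complex conjugate pair).
For λ=2+3i: an eigenvector is (-1,2) - i(0,-1) = (-1, 2 + i).
A real fundamental pair from Re and Im of e^((2+3i)t)v: X_1 = e^(2t)(cos(3t)·(-1,2) + sin(3t)·(0,-1)), X_2 = e^(2t)(sin(3t)·(-1,2) - cos(3t)·(0,-1)).
General solution: c_1X_1 + c_2X_2.

u(t) = -c_1e^(2t)cos(3t) - c_2e^(2t)sin(3t), v(t) = -c_1e^(2t)sin(3t) + 2c_1e^(2t)cos(3t) + 2c_2e^(2t)sin(3t) + c_2e^(2t)cos(3t)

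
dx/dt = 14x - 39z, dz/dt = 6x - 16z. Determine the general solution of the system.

Coefficient matrix A = [[14, -39], [6, -16]].
Characteristic polynomial det(A - λI) = λ^2 + 2λ + 10 = 0.
Eigenvalues λ = -1 ± 3i (complex conjugate pair).
For λ=-1+3i: an eigenvector is (-3,-1) - i(-2,-1) = (-3 + 2i, -1 + i).
A real fundamental pair from Re and Im of e^((-1+3i)t)v: X_1 = e^(-t)(cos(3t)·(-3,-1) + sin(3t)·(-2,-1)), X_2 = e^(-t)(sin(3t)·(-3,-1) - cos(3t)·(-2,-1)).
General solution: c_1X_1 + c_2X_2.

x(t) = -2c_1e^(-t)sin(3t) - 3c_1e^(-t)cos(3t) - 3c_2e^(-t)sin(3t) + 2c_2e^(-t)cos(3t), z(t) = -c_1e^(-t)sin(3t) - c_1e^(-t)cos(3t) - c_2e^(-t)sin(3t) + c_2e^(-t)cos(3t)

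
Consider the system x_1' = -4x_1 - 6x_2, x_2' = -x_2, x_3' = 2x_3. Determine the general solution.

x_1(t) = K_1e^(-4t) - 2K_2e^(-t), x_2(t) = K_2e^(-t), x_3(t) = K_3e^(2t)

Coefficient matrix A = [[-4, -6, 0], [0, -1, 0], [0, 0, 2]].
det(A - λI) = 0 gives eigenvalues λ = -4, -1, 2.
For λ=-4: eigenvector (1,0,0).
For λ=-1: eigenvector (-2,1,0).
For λ=2: eigenvector (0,0,1).
General solution: K_1e^(-4t)(1,0,0) + K_2e^(-t)(-2,1,0) + K_3e^(2t)(0,0,1).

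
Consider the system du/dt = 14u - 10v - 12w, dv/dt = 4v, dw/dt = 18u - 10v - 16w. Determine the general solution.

Coefficient matrix A = [[14, -10, -12], [0, 4, 0], [18, -10, -16]].
det(A - λI) = 0 gives eigenvalues λ = 2, -4, 4.
For λ=2: eigenvector (1,0,1).
For λ=-4: eigenvector (2,0,3).
For λ=4: eigenvector (-5,1,-5).
General solution: c_1e^(2t)(1,0,1) + c_2e^(-4t)(2,0,3) + c_3e^(4t)(-5,1,-5).

u(t) = c_1e^(2t) + 2c_2e^(-4t) - 5c_3e^(4t), v(t) = c_3e^(4t), w(t) = c_1e^(2t) + 3c_2e^(-4t) - 5c_3e^(4t)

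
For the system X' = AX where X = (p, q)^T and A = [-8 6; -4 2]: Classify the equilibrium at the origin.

A = [[-8,6],[-4,2]]; det(A-λI) = λ^2 + 6λ + 8.
λ = -4, -2: both negative.

stable node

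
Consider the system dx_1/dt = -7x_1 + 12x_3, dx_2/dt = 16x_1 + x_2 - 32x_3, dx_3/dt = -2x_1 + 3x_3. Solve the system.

Coefficient matrix A = [[-7, 0, 12], [16, 1, -32], [-2, 0, 3]].
det(A - λI) = 0 gives eigenvalues λ = -3, 1, -1.
For λ=-3: eigenvector (3,-4,1).
For λ=1: eigenvector (0,1,0).
For λ=-1: eigenvector (-2,0,-1).
General solution: C_1e^(-3t)(3,-4,1) + C_2e^(t)(0,1,0) + C_3e^(-t)(-2,0,-1).

x_1(t) = 3C_1e^(-3t) - 2C_3e^(-t), x_2(t) = -4C_1e^(-3t) + C_2e^(t), x_3(t) = C_1e^(-3t) - C_3e^(-t)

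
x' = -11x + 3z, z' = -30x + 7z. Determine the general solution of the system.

x(t) = C_1e^(-2t)cos(3t) + C_2e^(-2t)sin(3t), z(t) = -C_1e^(-2t)sin(3t) + 3C_1e^(-2t)cos(3t) + 3C_2e^(-2t)sin(3t) + C_2e^(-2t)cos(3t)

Coefficient matrix A = [[-11, 3], [-30, 7]].
Characteristic polynomial det(A - λI) = λ^2 + 4λ + 13 = 0.
Eigenvalues λ = -2 ± 3i (complex conjugate pair).
For λ=-2+3i: an eigenvector is (1,3) - i(0,-1) = (1, 3 + i).
A real fundamental pair from Re and Im of e^((-2+3i)t)v: X_1 = e^(-2t)(cos(3t)·(1,3) + sin(3t)·(0,-1)), X_2 = e^(-2t)(sin(3t)·(1,3) - cos(3t)·(0,-1)).
General solution: C_1X_1 + C_2X_2.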